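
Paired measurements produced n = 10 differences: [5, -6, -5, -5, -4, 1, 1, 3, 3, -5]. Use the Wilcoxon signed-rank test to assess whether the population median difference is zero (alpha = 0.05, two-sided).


Step 1: Drop any zero differences (none here) and take |d_i|.
|d| = [5, 6, 5, 5, 4, 1, 1, 3, 3, 5]
Step 2: Midrank |d_i| (ties get averaged ranks).
ranks: |5|->7.5, |6|->10, |5|->7.5, |5|->7.5, |4|->5, |1|->1.5, |1|->1.5, |3|->3.5, |3|->3.5, |5|->7.5
Step 3: Attach original signs; sum ranks with positive sign and with negative sign.
W+ = 7.5 + 1.5 + 1.5 + 3.5 + 3.5 = 17.5
W- = 10 + 7.5 + 7.5 + 5 + 7.5 = 37.5
(Check: W+ + W- = 55 should equal n(n+1)/2 = 55.)
Step 4: Test statistic W = min(W+, W-) = 17.5.
Step 5: Ties in |d|, so use the tie-corrected normal approximation.
        E[W] = n(n+1)/4 = 10*11/4 = 27.5.
        Tie groups: |d|=1 (t=2), |d|=3 (t=2), |d|=5 (t=4); sum(t^3 - t) = 72.
        Var[W] = n(n+1)(2n+1)/24 - sum(t^3-t)/48 = 2310/24 - 72/48 = 94.75.
        z = (W - E[W]) / sqrt(Var[W]) = (17.5 - 27.5) / 9.7340 = -1.0273.
        Two-sided p = 2*Phi(z) = 0.304265.
Step 6: alpha = 0.05. fail to reject H0.

W+ = 17.5, W- = 37.5, W = min = 17.5, p = 0.304265, fail to reject H0.


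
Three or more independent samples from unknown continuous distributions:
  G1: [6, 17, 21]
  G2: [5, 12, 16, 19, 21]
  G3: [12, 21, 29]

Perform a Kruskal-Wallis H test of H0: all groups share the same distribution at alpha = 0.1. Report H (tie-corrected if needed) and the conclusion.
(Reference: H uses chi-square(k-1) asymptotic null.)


Step 1: Combine all N = 11 observations and assign midranks.
sorted (value, group, rank): (5,G2,1), (6,G1,2), (12,G2,3.5), (12,G3,3.5), (16,G2,5), (17,G1,6), (19,G2,7), (21,G1,9), (21,G2,9), (21,G3,9), (29,G3,11)
Step 2: Sum ranks within each group.
R_1 = 17 (n_1 = 3)
R_2 = 25.5 (n_2 = 5)
R_3 = 23.5 (n_3 = 3)
Step 3: H = 12/(N(N+1)) * sum(R_i^2/n_i) - 3(N+1)
     = 12/(11*12) * (17^2/3 + 25.5^2/5 + 23.5^2/3) - 3*12
     = 0.090909 * 410.467 - 36
     = 1.315152.
Step 4: Ties present; correction factor C = 1 - 30/(11^3 - 11) = 0.977273. Corrected H = 1.315152 / 0.977273 = 1.345736.
Step 5: Under H0, H ~ chi^2(2); p-value = 0.510243.
Step 6: alpha = 0.1. fail to reject H0.

H = 1.3457, df = 2, p = 0.510243, fail to reject H0.


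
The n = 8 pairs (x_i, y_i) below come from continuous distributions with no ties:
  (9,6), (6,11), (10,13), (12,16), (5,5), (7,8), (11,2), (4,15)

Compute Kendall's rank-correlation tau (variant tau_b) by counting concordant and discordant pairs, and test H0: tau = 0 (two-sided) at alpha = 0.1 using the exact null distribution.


Step 1: Enumerate the 28 unordered pairs (i,j) with i<j and classify each by sign(x_j-x_i) * sign(y_j-y_i).
  (1,2):dx=-3,dy=+5->D; (1,3):dx=+1,dy=+7->C; (1,4):dx=+3,dy=+10->C; (1,5):dx=-4,dy=-1->C
  (1,6):dx=-2,dy=+2->D; (1,7):dx=+2,dy=-4->D; (1,8):dx=-5,dy=+9->D; (2,3):dx=+4,dy=+2->C
  (2,4):dx=+6,dy=+5->C; (2,5):dx=-1,dy=-6->C; (2,6):dx=+1,dy=-3->D; (2,7):dx=+5,dy=-9->D
  (2,8):dx=-2,dy=+4->D; (3,4):dx=+2,dy=+3->C; (3,5):dx=-5,dy=-8->C; (3,6):dx=-3,dy=-5->C
  (3,7):dx=+1,dy=-11->D; (3,8):dx=-6,dy=+2->D; (4,5):dx=-7,dy=-11->C; (4,6):dx=-5,dy=-8->C
  (4,7):dx=-1,dy=-14->C; (4,8):dx=-8,dy=-1->C; (5,6):dx=+2,dy=+3->C; (5,7):dx=+6,dy=-3->D
  (5,8):dx=-1,dy=+10->D; (6,7):dx=+4,dy=-6->D; (6,8):dx=-3,dy=+7->D; (7,8):dx=-7,dy=+13->D
Step 2: C = 14, D = 14, total pairs = 28.
Step 3: tau = (C - D)/(n(n-1)/2) = (14 - 14)/28 = 0.000000.
Step 4: Exact two-sided p-value (enumerate n! = 40320 permutations of y under H0): p = 1.000000.
Step 5: alpha = 0.1. fail to reject H0.

tau_b = 0.0000 (C=14, D=14), p = 1.000000, fail to reject H0.


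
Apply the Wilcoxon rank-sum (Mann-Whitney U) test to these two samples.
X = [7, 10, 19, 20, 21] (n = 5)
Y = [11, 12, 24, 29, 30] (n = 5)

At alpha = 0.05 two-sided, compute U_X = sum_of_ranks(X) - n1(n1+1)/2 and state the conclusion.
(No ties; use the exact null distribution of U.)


Step 1: Combine and sort all 10 observations; assign midranks.
sorted (value, group): (7,X), (10,X), (11,Y), (12,Y), (19,X), (20,X), (21,X), (24,Y), (29,Y), (30,Y)
ranks: 7->1, 10->2, 11->3, 12->4, 19->5, 20->6, 21->7, 24->8, 29->9, 30->10
Step 2: Rank sum for X: R1 = 1 + 2 + 5 + 6 + 7 = 21.
Step 3: U_X = R1 - n1(n1+1)/2 = 21 - 5*6/2 = 21 - 15 = 6.
       U_Y = n1*n2 - U_X = 25 - 6 = 19.
Step 4: No ties, so the exact null distribution of U (based on enumerating the C(10,5) = 252 equally likely rank assignments) gives the two-sided p-value.
Step 5: p-value = 0.222222; compare to alpha = 0.05. fail to reject H0.

U_X = 6, p = 0.222222, fail to reject H0 at alpha = 0.05.


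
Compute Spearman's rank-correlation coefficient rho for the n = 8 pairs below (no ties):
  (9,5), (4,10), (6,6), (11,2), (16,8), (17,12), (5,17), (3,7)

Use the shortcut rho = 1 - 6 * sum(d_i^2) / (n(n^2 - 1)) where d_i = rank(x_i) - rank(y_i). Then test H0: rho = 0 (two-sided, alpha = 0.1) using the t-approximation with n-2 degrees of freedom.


Step 1: Rank x and y separately (midranks; no ties here).
rank(x): 9->5, 4->2, 6->4, 11->6, 16->7, 17->8, 5->3, 3->1
rank(y): 5->2, 10->6, 6->3, 2->1, 8->5, 12->7, 17->8, 7->4
Step 2: d_i = R_x(i) - R_y(i); compute d_i^2.
  (5-2)^2=9, (2-6)^2=16, (4-3)^2=1, (6-1)^2=25, (7-5)^2=4, (8-7)^2=1, (3-8)^2=25, (1-4)^2=9
sum(d^2) = 90.
Step 3: rho = 1 - 6*90 / (8*(8^2 - 1)) = 1 - 540/504 = -0.071429.
Step 4: Under H0, t = rho * sqrt((n-2)/(1-rho^2)) = -0.1754 ~ t(6).
Step 5: Two-sided p-value from the t-distribution with 6 df = 0.866526.
Step 6: alpha = 0.1. fail to reject H0.

rho = -0.0714, p = 0.866526, fail to reject H0 at alpha = 0.1.


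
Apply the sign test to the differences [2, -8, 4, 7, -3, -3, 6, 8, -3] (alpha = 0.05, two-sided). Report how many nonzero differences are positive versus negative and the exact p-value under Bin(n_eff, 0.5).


Step 1: Discard zero differences. Original n = 9; n_eff = number of nonzero differences = 9.
Nonzero differences (with sign): +2, -8, +4, +7, -3, -3, +6, +8, -3
Step 2: Count signs: positive = 5, negative = 4.
Step 3: Under H0: P(positive) = 0.5, so the number of positives S ~ Bin(9, 0.5).
Step 4: Two-sided exact p-value = sum of Bin(9,0.5) probabilities at or below the observed probability = 1.000000.
Step 5: alpha = 0.05. fail to reject H0.

n_eff = 9, pos = 5, neg = 4, p = 1.000000, fail to reject H0.


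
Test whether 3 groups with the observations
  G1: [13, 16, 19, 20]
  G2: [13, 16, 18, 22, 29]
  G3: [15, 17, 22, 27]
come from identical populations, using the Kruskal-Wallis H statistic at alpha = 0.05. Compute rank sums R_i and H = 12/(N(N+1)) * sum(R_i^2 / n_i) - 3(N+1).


Step 1: Combine all N = 13 observations and assign midranks.
sorted (value, group, rank): (13,G1,1.5), (13,G2,1.5), (15,G3,3), (16,G1,4.5), (16,G2,4.5), (17,G3,6), (18,G2,7), (19,G1,8), (20,G1,9), (22,G2,10.5), (22,G3,10.5), (27,G3,12), (29,G2,13)
Step 2: Sum ranks within each group.
R_1 = 23 (n_1 = 4)
R_2 = 36.5 (n_2 = 5)
R_3 = 31.5 (n_3 = 4)
Step 3: H = 12/(N(N+1)) * sum(R_i^2/n_i) - 3(N+1)
     = 12/(13*14) * (23^2/4 + 36.5^2/5 + 31.5^2/4) - 3*14
     = 0.065934 * 646.763 - 42
     = 0.643681.
Step 4: Ties present; correction factor C = 1 - 18/(13^3 - 13) = 0.991758. Corrected H = 0.643681 / 0.991758 = 0.649030.
Step 5: Under H0, H ~ chi^2(2); p-value = 0.722878.
Step 6: alpha = 0.05. fail to reject H0.

H = 0.6490, df = 2, p = 0.722878, fail to reject H0.


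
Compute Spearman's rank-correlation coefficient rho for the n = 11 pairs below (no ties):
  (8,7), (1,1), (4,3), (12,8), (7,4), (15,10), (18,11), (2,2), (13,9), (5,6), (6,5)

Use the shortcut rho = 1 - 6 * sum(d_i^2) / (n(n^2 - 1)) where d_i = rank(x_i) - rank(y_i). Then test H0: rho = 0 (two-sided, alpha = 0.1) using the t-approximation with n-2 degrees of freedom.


Step 1: Rank x and y separately (midranks; no ties here).
rank(x): 8->7, 1->1, 4->3, 12->8, 7->6, 15->10, 18->11, 2->2, 13->9, 5->4, 6->5
rank(y): 7->7, 1->1, 3->3, 8->8, 4->4, 10->10, 11->11, 2->2, 9->9, 6->6, 5->5
Step 2: d_i = R_x(i) - R_y(i); compute d_i^2.
  (7-7)^2=0, (1-1)^2=0, (3-3)^2=0, (8-8)^2=0, (6-4)^2=4, (10-10)^2=0, (11-11)^2=0, (2-2)^2=0, (9-9)^2=0, (4-6)^2=4, (5-5)^2=0
sum(d^2) = 8.
Step 3: rho = 1 - 6*8 / (11*(11^2 - 1)) = 1 - 48/1320 = 0.963636.
Step 4: Under H0, t = rho * sqrt((n-2)/(1-rho^2)) = 10.8186 ~ t(9).
Step 5: Two-sided p-value from the t-distribution with 9 df = 0.000002.
Step 6: alpha = 0.1. reject H0.

rho = 0.9636, p = 0.000002, reject H0 at alpha = 0.1.


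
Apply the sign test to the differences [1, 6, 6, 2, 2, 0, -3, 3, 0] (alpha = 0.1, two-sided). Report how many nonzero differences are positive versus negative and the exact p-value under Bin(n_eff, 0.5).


Step 1: Discard zero differences. Original n = 9; n_eff = number of nonzero differences = 7.
Nonzero differences (with sign): +1, +6, +6, +2, +2, -3, +3
Step 2: Count signs: positive = 6, negative = 1.
Step 3: Under H0: P(positive) = 0.5, so the number of positives S ~ Bin(7, 0.5).
Step 4: Two-sided exact p-value = sum of Bin(7,0.5) probabilities at or below the observed probability = 0.125000.
Step 5: alpha = 0.1. fail to reject H0.

n_eff = 7, pos = 6, neg = 1, p = 0.125000, fail to reject H0.


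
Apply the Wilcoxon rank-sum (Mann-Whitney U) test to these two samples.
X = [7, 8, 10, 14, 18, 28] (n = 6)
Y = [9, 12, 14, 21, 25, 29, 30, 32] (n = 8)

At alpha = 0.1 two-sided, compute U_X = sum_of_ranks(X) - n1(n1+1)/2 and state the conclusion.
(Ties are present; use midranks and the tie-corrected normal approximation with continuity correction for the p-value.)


Step 1: Combine and sort all 14 observations; assign midranks.
sorted (value, group): (7,X), (8,X), (9,Y), (10,X), (12,Y), (14,X), (14,Y), (18,X), (21,Y), (25,Y), (28,X), (29,Y), (30,Y), (32,Y)
ranks: 7->1, 8->2, 9->3, 10->4, 12->5, 14->6.5, 14->6.5, 18->8, 21->9, 25->10, 28->11, 29->12, 30->13, 32->14
Step 2: Rank sum for X: R1 = 1 + 2 + 4 + 6.5 + 8 + 11 = 32.5.
Step 3: U_X = R1 - n1(n1+1)/2 = 32.5 - 6*7/2 = 32.5 - 21 = 11.5.
       U_Y = n1*n2 - U_X = 48 - 11.5 = 36.5.
Step 4: Ties are present, so use the tie-corrected normal approximation (with continuity correction) for the p-value.
Step 5: p-value = 0.120926; compare to alpha = 0.1. fail to reject H0.

U_X = 11.5, p = 0.120926, fail to reject H0 at alpha = 0.1.


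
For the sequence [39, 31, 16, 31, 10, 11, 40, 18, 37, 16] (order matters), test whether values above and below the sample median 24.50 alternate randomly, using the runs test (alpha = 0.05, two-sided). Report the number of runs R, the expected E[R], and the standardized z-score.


Step 1: Compute median = 24.50; label A = above, B = below.
Labels in order: AABABBABAB  (n_A = 5, n_B = 5)
Step 2: Count runs R = 8.
Step 3: Under H0 (random ordering), E[R] = 2*n_A*n_B/(n_A+n_B) + 1 = 2*5*5/10 + 1 = 6.0000.
        Var[R] = 2*n_A*n_B*(2*n_A*n_B - n_A - n_B) / ((n_A+n_B)^2 * (n_A+n_B-1)) = 2000/900 = 2.2222.
        SD[R] = 1.4907.
Step 4: Continuity-corrected z = (R - 0.5 - E[R]) / SD[R] = (8 - 0.5 - 6.0000) / 1.4907 = 1.0062.
Step 5: Two-sided p-value via normal approximation = 2*(1 - Phi(|z|)) = 0.314305.
Step 6: alpha = 0.05. fail to reject H0.

R = 8, z = 1.0062, p = 0.314305, fail to reject H0.


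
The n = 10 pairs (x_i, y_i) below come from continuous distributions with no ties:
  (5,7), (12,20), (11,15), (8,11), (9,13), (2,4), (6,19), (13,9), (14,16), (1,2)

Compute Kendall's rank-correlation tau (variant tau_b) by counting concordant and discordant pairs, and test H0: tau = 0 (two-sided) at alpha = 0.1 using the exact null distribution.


Step 1: Enumerate the 45 unordered pairs (i,j) with i<j and classify each by sign(x_j-x_i) * sign(y_j-y_i).
  (1,2):dx=+7,dy=+13->C; (1,3):dx=+6,dy=+8->C; (1,4):dx=+3,dy=+4->C; (1,5):dx=+4,dy=+6->C
  (1,6):dx=-3,dy=-3->C; (1,7):dx=+1,dy=+12->C; (1,8):dx=+8,dy=+2->C; (1,9):dx=+9,dy=+9->C
  (1,10):dx=-4,dy=-5->C; (2,3):dx=-1,dy=-5->C; (2,4):dx=-4,dy=-9->C; (2,5):dx=-3,dy=-7->C
  (2,6):dx=-10,dy=-16->C; (2,7):dx=-6,dy=-1->C; (2,8):dx=+1,dy=-11->D; (2,9):dx=+2,dy=-4->D
  (2,10):dx=-11,dy=-18->C; (3,4):dx=-3,dy=-4->C; (3,5):dx=-2,dy=-2->C; (3,6):dx=-9,dy=-11->C
  (3,7):dx=-5,dy=+4->D; (3,8):dx=+2,dy=-6->D; (3,9):dx=+3,dy=+1->C; (3,10):dx=-10,dy=-13->C
  (4,5):dx=+1,dy=+2->C; (4,6):dx=-6,dy=-7->C; (4,7):dx=-2,dy=+8->D; (4,8):dx=+5,dy=-2->D
  (4,9):dx=+6,dy=+5->C; (4,10):dx=-7,dy=-9->C; (5,6):dx=-7,dy=-9->C; (5,7):dx=-3,dy=+6->D
  (5,8):dx=+4,dy=-4->D; (5,9):dx=+5,dy=+3->C; (5,10):dx=-8,dy=-11->C; (6,7):dx=+4,dy=+15->C
  (6,8):dx=+11,dy=+5->C; (6,9):dx=+12,dy=+12->C; (6,10):dx=-1,dy=-2->C; (7,8):dx=+7,dy=-10->D
  (7,9):dx=+8,dy=-3->D; (7,10):dx=-5,dy=-17->C; (8,9):dx=+1,dy=+7->C; (8,10):dx=-12,dy=-7->C
  (9,10):dx=-13,dy=-14->C
Step 2: C = 35, D = 10, total pairs = 45.
Step 3: tau = (C - D)/(n(n-1)/2) = (35 - 10)/45 = 0.555556.
Step 4: Exact two-sided p-value (enumerate n! = 3628800 permutations of y under H0): p = 0.028609.
Step 5: alpha = 0.1. reject H0.

tau_b = 0.5556 (C=35, D=10), p = 0.028609, reject H0.


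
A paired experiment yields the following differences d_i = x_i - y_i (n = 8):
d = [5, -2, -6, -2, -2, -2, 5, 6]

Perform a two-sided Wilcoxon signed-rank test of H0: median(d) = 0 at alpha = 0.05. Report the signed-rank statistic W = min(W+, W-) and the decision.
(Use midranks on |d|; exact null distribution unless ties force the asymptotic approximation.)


Step 1: Drop any zero differences (none here) and take |d_i|.
|d| = [5, 2, 6, 2, 2, 2, 5, 6]
Step 2: Midrank |d_i| (ties get averaged ranks).
ranks: |5|->5.5, |2|->2.5, |6|->7.5, |2|->2.5, |2|->2.5, |2|->2.5, |5|->5.5, |6|->7.5
Step 3: Attach original signs; sum ranks with positive sign and with negative sign.
W+ = 5.5 + 5.5 + 7.5 = 18.5
W- = 2.5 + 7.5 + 2.5 + 2.5 + 2.5 = 17.5
(Check: W+ + W- = 36 should equal n(n+1)/2 = 36.)
Step 4: Test statistic W = min(W+, W-) = 17.5.
Step 5: Ties in |d|, so use the tie-corrected normal approximation.
        E[W] = n(n+1)/4 = 8*9/4 = 18.
        Tie groups: |d|=2 (t=4), |d|=5 (t=2), |d|=6 (t=2); sum(t^3 - t) = 72.
        Var[W] = n(n+1)(2n+1)/24 - sum(t^3-t)/48 = 1224/24 - 72/48 = 49.5.
        z = (W - E[W]) / sqrt(Var[W]) = (17.5 - 18) / 7.0356 = -0.0711.
        Two-sided p = 2*Phi(z) = 0.943345.
Step 6: alpha = 0.05. fail to reject H0.

W+ = 18.5, W- = 17.5, W = min = 17.5, p = 0.943345, fail to reject H0.


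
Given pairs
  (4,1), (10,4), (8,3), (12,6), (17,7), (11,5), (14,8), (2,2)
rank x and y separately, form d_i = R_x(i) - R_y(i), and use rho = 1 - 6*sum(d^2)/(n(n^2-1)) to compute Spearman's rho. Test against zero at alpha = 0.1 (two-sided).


Step 1: Rank x and y separately (midranks; no ties here).
rank(x): 4->2, 10->4, 8->3, 12->6, 17->8, 11->5, 14->7, 2->1
rank(y): 1->1, 4->4, 3->3, 6->6, 7->7, 5->5, 8->8, 2->2
Step 2: d_i = R_x(i) - R_y(i); compute d_i^2.
  (2-1)^2=1, (4-4)^2=0, (3-3)^2=0, (6-6)^2=0, (8-7)^2=1, (5-5)^2=0, (7-8)^2=1, (1-2)^2=1
sum(d^2) = 4.
Step 3: rho = 1 - 6*4 / (8*(8^2 - 1)) = 1 - 24/504 = 0.952381.
Step 4: Under H0, t = rho * sqrt((n-2)/(1-rho^2)) = 7.6509 ~ t(6).
Step 5: Two-sided p-value from the t-distribution with 6 df = 0.000260.
Step 6: alpha = 0.1. reject H0.

rho = 0.9524, p = 0.000260, reject H0 at alpha = 0.1.


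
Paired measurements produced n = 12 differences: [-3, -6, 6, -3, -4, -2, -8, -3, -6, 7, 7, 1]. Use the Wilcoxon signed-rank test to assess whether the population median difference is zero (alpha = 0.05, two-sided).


Step 1: Drop any zero differences (none here) and take |d_i|.
|d| = [3, 6, 6, 3, 4, 2, 8, 3, 6, 7, 7, 1]
Step 2: Midrank |d_i| (ties get averaged ranks).
ranks: |3|->4, |6|->8, |6|->8, |3|->4, |4|->6, |2|->2, |8|->12, |3|->4, |6|->8, |7|->10.5, |7|->10.5, |1|->1
Step 3: Attach original signs; sum ranks with positive sign and with negative sign.
W+ = 8 + 10.5 + 10.5 + 1 = 30
W- = 4 + 8 + 4 + 6 + 2 + 12 + 4 + 8 = 48
(Check: W+ + W- = 78 should equal n(n+1)/2 = 78.)
Step 4: Test statistic W = min(W+, W-) = 30.
Step 5: Ties in |d|, so use the tie-corrected normal approximation.
        E[W] = n(n+1)/4 = 12*13/4 = 39.
        Tie groups: |d|=3 (t=3), |d|=6 (t=3), |d|=7 (t=2); sum(t^3 - t) = 54.
        Var[W] = n(n+1)(2n+1)/24 - sum(t^3-t)/48 = 3900/24 - 54/48 = 161.375.
        z = (W - E[W]) / sqrt(Var[W]) = (30 - 39) / 12.7033 = -0.7085.
        Two-sided p = 2*Phi(z) = 0.478650.
Step 6: alpha = 0.05. fail to reject H0.

W+ = 30, W- = 48, W = min = 30, p = 0.478650, fail to reject H0.


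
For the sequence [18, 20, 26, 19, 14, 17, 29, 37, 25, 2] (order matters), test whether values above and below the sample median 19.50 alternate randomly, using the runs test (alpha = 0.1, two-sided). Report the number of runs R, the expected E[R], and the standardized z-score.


Step 1: Compute median = 19.50; label A = above, B = below.
Labels in order: BAABBBAAAB  (n_A = 5, n_B = 5)
Step 2: Count runs R = 5.
Step 3: Under H0 (random ordering), E[R] = 2*n_A*n_B/(n_A+n_B) + 1 = 2*5*5/10 + 1 = 6.0000.
        Var[R] = 2*n_A*n_B*(2*n_A*n_B - n_A - n_B) / ((n_A+n_B)^2 * (n_A+n_B-1)) = 2000/900 = 2.2222.
        SD[R] = 1.4907.
Step 4: Continuity-corrected z = (R + 0.5 - E[R]) / SD[R] = (5 + 0.5 - 6.0000) / 1.4907 = -0.3354.
Step 5: Two-sided p-value via normal approximation = 2*(1 - Phi(|z|)) = 0.737316.
Step 6: alpha = 0.1. fail to reject H0.

R = 5, z = -0.3354, p = 0.737316, fail to reject H0.


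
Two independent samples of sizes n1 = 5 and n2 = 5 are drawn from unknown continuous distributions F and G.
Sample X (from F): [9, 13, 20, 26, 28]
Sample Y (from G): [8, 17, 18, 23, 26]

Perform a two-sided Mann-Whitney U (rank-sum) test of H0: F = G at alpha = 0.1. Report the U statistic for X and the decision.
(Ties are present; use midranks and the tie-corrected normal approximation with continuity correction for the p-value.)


Step 1: Combine and sort all 10 observations; assign midranks.
sorted (value, group): (8,Y), (9,X), (13,X), (17,Y), (18,Y), (20,X), (23,Y), (26,X), (26,Y), (28,X)
ranks: 8->1, 9->2, 13->3, 17->4, 18->5, 20->6, 23->7, 26->8.5, 26->8.5, 28->10
Step 2: Rank sum for X: R1 = 2 + 3 + 6 + 8.5 + 10 = 29.5.
Step 3: U_X = R1 - n1(n1+1)/2 = 29.5 - 5*6/2 = 29.5 - 15 = 14.5.
       U_Y = n1*n2 - U_X = 25 - 14.5 = 10.5.
Step 4: Ties are present, so use the tie-corrected normal approximation (with continuity correction) for the p-value.
Step 5: p-value = 0.753298; compare to alpha = 0.1. fail to reject H0.

U_X = 14.5, p = 0.753298, fail to reject H0 at alpha = 0.1.


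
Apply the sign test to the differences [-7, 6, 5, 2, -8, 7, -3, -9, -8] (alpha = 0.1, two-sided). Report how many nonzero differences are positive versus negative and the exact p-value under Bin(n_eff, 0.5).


Step 1: Discard zero differences. Original n = 9; n_eff = number of nonzero differences = 9.
Nonzero differences (with sign): -7, +6, +5, +2, -8, +7, -3, -9, -8
Step 2: Count signs: positive = 4, negative = 5.
Step 3: Under H0: P(positive) = 0.5, so the number of positives S ~ Bin(9, 0.5).
Step 4: Two-sided exact p-value = sum of Bin(9,0.5) probabilities at or below the observed probability = 1.000000.
Step 5: alpha = 0.1. fail to reject H0.

n_eff = 9, pos = 4, neg = 5, p = 1.000000, fail to reject H0.


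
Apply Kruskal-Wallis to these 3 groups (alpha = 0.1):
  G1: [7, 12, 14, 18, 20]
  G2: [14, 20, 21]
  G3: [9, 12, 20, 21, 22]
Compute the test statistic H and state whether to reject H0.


Step 1: Combine all N = 13 observations and assign midranks.
sorted (value, group, rank): (7,G1,1), (9,G3,2), (12,G1,3.5), (12,G3,3.5), (14,G1,5.5), (14,G2,5.5), (18,G1,7), (20,G1,9), (20,G2,9), (20,G3,9), (21,G2,11.5), (21,G3,11.5), (22,G3,13)
Step 2: Sum ranks within each group.
R_1 = 26 (n_1 = 5)
R_2 = 26 (n_2 = 3)
R_3 = 39 (n_3 = 5)
Step 3: H = 12/(N(N+1)) * sum(R_i^2/n_i) - 3(N+1)
     = 12/(13*14) * (26^2/5 + 26^2/3 + 39^2/5) - 3*14
     = 0.065934 * 664.733 - 42
     = 1.828571.
Step 4: Ties present; correction factor C = 1 - 42/(13^3 - 13) = 0.980769. Corrected H = 1.828571 / 0.980769 = 1.864426.
Step 5: Under H0, H ~ chi^2(2); p-value = 0.393682.
Step 6: alpha = 0.1. fail to reject H0.

H = 1.8644, df = 2, p = 0.393682, fail to reject H0.


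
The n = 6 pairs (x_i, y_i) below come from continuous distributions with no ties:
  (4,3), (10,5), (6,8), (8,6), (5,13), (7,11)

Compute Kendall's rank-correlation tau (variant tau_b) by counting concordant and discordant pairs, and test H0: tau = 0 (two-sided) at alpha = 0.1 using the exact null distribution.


Step 1: Enumerate the 15 unordered pairs (i,j) with i<j and classify each by sign(x_j-x_i) * sign(y_j-y_i).
  (1,2):dx=+6,dy=+2->C; (1,3):dx=+2,dy=+5->C; (1,4):dx=+4,dy=+3->C; (1,5):dx=+1,dy=+10->C
  (1,6):dx=+3,dy=+8->C; (2,3):dx=-4,dy=+3->D; (2,4):dx=-2,dy=+1->D; (2,5):dx=-5,dy=+8->D
  (2,6):dx=-3,dy=+6->D; (3,4):dx=+2,dy=-2->D; (3,5):dx=-1,dy=+5->D; (3,6):dx=+1,dy=+3->C
  (4,5):dx=-3,dy=+7->D; (4,6):dx=-1,dy=+5->D; (5,6):dx=+2,dy=-2->D
Step 2: C = 6, D = 9, total pairs = 15.
Step 3: tau = (C - D)/(n(n-1)/2) = (6 - 9)/15 = -0.200000.
Step 4: Exact two-sided p-value (enumerate n! = 720 permutations of y under H0): p = 0.719444.
Step 5: alpha = 0.1. fail to reject H0.

tau_b = -0.2000 (C=6, D=9), p = 0.719444, fail to reject H0.


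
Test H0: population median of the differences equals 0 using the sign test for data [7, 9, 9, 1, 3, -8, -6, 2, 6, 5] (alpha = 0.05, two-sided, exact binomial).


Step 1: Discard zero differences. Original n = 10; n_eff = number of nonzero differences = 10.
Nonzero differences (with sign): +7, +9, +9, +1, +3, -8, -6, +2, +6, +5
Step 2: Count signs: positive = 8, negative = 2.
Step 3: Under H0: P(positive) = 0.5, so the number of positives S ~ Bin(10, 0.5).
Step 4: Two-sided exact p-value = sum of Bin(10,0.5) probabilities at or below the observed probability = 0.109375.
Step 5: alpha = 0.05. fail to reject H0.

n_eff = 10, pos = 8, neg = 2, p = 0.109375, fail to reject H0.


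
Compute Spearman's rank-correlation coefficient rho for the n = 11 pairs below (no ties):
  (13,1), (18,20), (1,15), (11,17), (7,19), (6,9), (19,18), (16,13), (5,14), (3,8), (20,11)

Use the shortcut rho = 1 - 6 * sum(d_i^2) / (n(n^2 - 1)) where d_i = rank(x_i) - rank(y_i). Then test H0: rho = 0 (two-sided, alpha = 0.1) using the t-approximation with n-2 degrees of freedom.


Step 1: Rank x and y separately (midranks; no ties here).
rank(x): 13->7, 18->9, 1->1, 11->6, 7->5, 6->4, 19->10, 16->8, 5->3, 3->2, 20->11
rank(y): 1->1, 20->11, 15->7, 17->8, 19->10, 9->3, 18->9, 13->5, 14->6, 8->2, 11->4
Step 2: d_i = R_x(i) - R_y(i); compute d_i^2.
  (7-1)^2=36, (9-11)^2=4, (1-7)^2=36, (6-8)^2=4, (5-10)^2=25, (4-3)^2=1, (10-9)^2=1, (8-5)^2=9, (3-6)^2=9, (2-2)^2=0, (11-4)^2=49
sum(d^2) = 174.
Step 3: rho = 1 - 6*174 / (11*(11^2 - 1)) = 1 - 1044/1320 = 0.209091.
Step 4: Under H0, t = rho * sqrt((n-2)/(1-rho^2)) = 0.6415 ~ t(9).
Step 5: Two-sided p-value from the t-distribution with 9 df = 0.537221.
Step 6: alpha = 0.1. fail to reject H0.

rho = 0.2091, p = 0.537221, fail to reject H0 at alpha = 0.1.


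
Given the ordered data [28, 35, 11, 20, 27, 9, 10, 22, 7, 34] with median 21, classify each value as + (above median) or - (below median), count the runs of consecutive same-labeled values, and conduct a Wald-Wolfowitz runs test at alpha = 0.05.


Step 1: Compute median = 21; label A = above, B = below.
Labels in order: AABBABBABA  (n_A = 5, n_B = 5)
Step 2: Count runs R = 7.
Step 3: Under H0 (random ordering), E[R] = 2*n_A*n_B/(n_A+n_B) + 1 = 2*5*5/10 + 1 = 6.0000.
        Var[R] = 2*n_A*n_B*(2*n_A*n_B - n_A - n_B) / ((n_A+n_B)^2 * (n_A+n_B-1)) = 2000/900 = 2.2222.
        SD[R] = 1.4907.
Step 4: Continuity-corrected z = (R - 0.5 - E[R]) / SD[R] = (7 - 0.5 - 6.0000) / 1.4907 = 0.3354.
Step 5: Two-sided p-value via normal approximation = 2*(1 - Phi(|z|)) = 0.737316.
Step 6: alpha = 0.05. fail to reject H0.

R = 7, z = 0.3354, p = 0.737316, fail to reject H0.


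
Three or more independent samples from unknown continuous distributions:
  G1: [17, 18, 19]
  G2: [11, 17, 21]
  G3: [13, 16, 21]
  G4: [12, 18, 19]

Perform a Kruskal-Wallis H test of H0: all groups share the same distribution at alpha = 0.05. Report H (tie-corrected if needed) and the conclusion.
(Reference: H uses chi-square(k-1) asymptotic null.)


Step 1: Combine all N = 12 observations and assign midranks.
sorted (value, group, rank): (11,G2,1), (12,G4,2), (13,G3,3), (16,G3,4), (17,G1,5.5), (17,G2,5.5), (18,G1,7.5), (18,G4,7.5), (19,G1,9.5), (19,G4,9.5), (21,G2,11.5), (21,G3,11.5)
Step 2: Sum ranks within each group.
R_1 = 22.5 (n_1 = 3)
R_2 = 18 (n_2 = 3)
R_3 = 18.5 (n_3 = 3)
R_4 = 19 (n_4 = 3)
Step 3: H = 12/(N(N+1)) * sum(R_i^2/n_i) - 3(N+1)
     = 12/(12*13) * (22.5^2/3 + 18^2/3 + 18.5^2/3 + 19^2/3) - 3*13
     = 0.076923 * 511.167 - 39
     = 0.320513.
Step 4: Ties present; correction factor C = 1 - 24/(12^3 - 12) = 0.986014. Corrected H = 0.320513 / 0.986014 = 0.325059.
Step 5: Under H0, H ~ chi^2(3); p-value = 0.955249.
Step 6: alpha = 0.05. fail to reject H0.

H = 0.3251, df = 3, p = 0.955249, fail to reject H0.


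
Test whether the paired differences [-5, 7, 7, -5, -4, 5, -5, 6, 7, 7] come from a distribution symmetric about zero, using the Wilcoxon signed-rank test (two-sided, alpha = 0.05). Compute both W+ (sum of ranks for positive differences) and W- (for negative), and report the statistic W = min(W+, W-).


Step 1: Drop any zero differences (none here) and take |d_i|.
|d| = [5, 7, 7, 5, 4, 5, 5, 6, 7, 7]
Step 2: Midrank |d_i| (ties get averaged ranks).
ranks: |5|->3.5, |7|->8.5, |7|->8.5, |5|->3.5, |4|->1, |5|->3.5, |5|->3.5, |6|->6, |7|->8.5, |7|->8.5
Step 3: Attach original signs; sum ranks with positive sign and with negative sign.
W+ = 8.5 + 8.5 + 3.5 + 6 + 8.5 + 8.5 = 43.5
W- = 3.5 + 3.5 + 1 + 3.5 = 11.5
(Check: W+ + W- = 55 should equal n(n+1)/2 = 55.)
Step 4: Test statistic W = min(W+, W-) = 11.5.
Step 5: Ties in |d|, so use the tie-corrected normal approximation.
        E[W] = n(n+1)/4 = 10*11/4 = 27.5.
        Tie groups: |d|=5 (t=4), |d|=7 (t=4); sum(t^3 - t) = 120.
        Var[W] = n(n+1)(2n+1)/24 - sum(t^3-t)/48 = 2310/24 - 120/48 = 93.75.
        z = (W - E[W]) / sqrt(Var[W]) = (11.5 - 27.5) / 9.6825 = -1.6525.
        Two-sided p = 2*Phi(z) = 0.098438.
Step 6: alpha = 0.05. fail to reject H0.

W+ = 43.5, W- = 11.5, W = min = 11.5, p = 0.098438, fail to reject H0.


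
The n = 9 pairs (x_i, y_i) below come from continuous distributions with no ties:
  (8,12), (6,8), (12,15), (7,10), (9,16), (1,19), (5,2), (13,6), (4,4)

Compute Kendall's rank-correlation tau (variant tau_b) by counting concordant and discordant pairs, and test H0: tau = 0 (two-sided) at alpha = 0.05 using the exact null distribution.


Step 1: Enumerate the 36 unordered pairs (i,j) with i<j and classify each by sign(x_j-x_i) * sign(y_j-y_i).
  (1,2):dx=-2,dy=-4->C; (1,3):dx=+4,dy=+3->C; (1,4):dx=-1,dy=-2->C; (1,5):dx=+1,dy=+4->C
  (1,6):dx=-7,dy=+7->D; (1,7):dx=-3,dy=-10->C; (1,8):dx=+5,dy=-6->D; (1,9):dx=-4,dy=-8->C
  (2,3):dx=+6,dy=+7->C; (2,4):dx=+1,dy=+2->C; (2,5):dx=+3,dy=+8->C; (2,6):dx=-5,dy=+11->D
  (2,7):dx=-1,dy=-6->C; (2,8):dx=+7,dy=-2->D; (2,9):dx=-2,dy=-4->C; (3,4):dx=-5,dy=-5->C
  (3,5):dx=-3,dy=+1->D; (3,6):dx=-11,dy=+4->D; (3,7):dx=-7,dy=-13->C; (3,8):dx=+1,dy=-9->D
  (3,9):dx=-8,dy=-11->C; (4,5):dx=+2,dy=+6->C; (4,6):dx=-6,dy=+9->D; (4,7):dx=-2,dy=-8->C
  (4,8):dx=+6,dy=-4->D; (4,9):dx=-3,dy=-6->C; (5,6):dx=-8,dy=+3->D; (5,7):dx=-4,dy=-14->C
  (5,8):dx=+4,dy=-10->D; (5,9):dx=-5,dy=-12->C; (6,7):dx=+4,dy=-17->D; (6,8):dx=+12,dy=-13->D
  (6,9):dx=+3,dy=-15->D; (7,8):dx=+8,dy=+4->C; (7,9):dx=-1,dy=+2->D; (8,9):dx=-9,dy=-2->C
Step 2: C = 21, D = 15, total pairs = 36.
Step 3: tau = (C - D)/(n(n-1)/2) = (21 - 15)/36 = 0.166667.
Step 4: Exact two-sided p-value (enumerate n! = 362880 permutations of y under H0): p = 0.612202.
Step 5: alpha = 0.05. fail to reject H0.

tau_b = 0.1667 (C=21, D=15), p = 0.612202, fail to reject H0.


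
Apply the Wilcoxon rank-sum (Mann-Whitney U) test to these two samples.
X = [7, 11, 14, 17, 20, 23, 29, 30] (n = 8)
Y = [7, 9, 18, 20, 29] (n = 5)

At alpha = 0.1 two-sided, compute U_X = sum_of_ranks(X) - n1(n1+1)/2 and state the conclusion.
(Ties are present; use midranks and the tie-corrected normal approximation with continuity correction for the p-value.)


Step 1: Combine and sort all 13 observations; assign midranks.
sorted (value, group): (7,X), (7,Y), (9,Y), (11,X), (14,X), (17,X), (18,Y), (20,X), (20,Y), (23,X), (29,X), (29,Y), (30,X)
ranks: 7->1.5, 7->1.5, 9->3, 11->4, 14->5, 17->6, 18->7, 20->8.5, 20->8.5, 23->10, 29->11.5, 29->11.5, 30->13
Step 2: Rank sum for X: R1 = 1.5 + 4 + 5 + 6 + 8.5 + 10 + 11.5 + 13 = 59.5.
Step 3: U_X = R1 - n1(n1+1)/2 = 59.5 - 8*9/2 = 59.5 - 36 = 23.5.
       U_Y = n1*n2 - U_X = 40 - 23.5 = 16.5.
Step 4: Ties are present, so use the tie-corrected normal approximation (with continuity correction) for the p-value.
Step 5: p-value = 0.659230; compare to alpha = 0.1. fail to reject H0.

U_X = 23.5, p = 0.659230, fail to reject H0 at alpha = 0.1.


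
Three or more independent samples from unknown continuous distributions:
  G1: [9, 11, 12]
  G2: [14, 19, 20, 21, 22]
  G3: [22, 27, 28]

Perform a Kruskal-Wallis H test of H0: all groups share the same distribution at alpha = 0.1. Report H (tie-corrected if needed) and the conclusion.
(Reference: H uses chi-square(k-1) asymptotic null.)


Step 1: Combine all N = 11 observations and assign midranks.
sorted (value, group, rank): (9,G1,1), (11,G1,2), (12,G1,3), (14,G2,4), (19,G2,5), (20,G2,6), (21,G2,7), (22,G2,8.5), (22,G3,8.5), (27,G3,10), (28,G3,11)
Step 2: Sum ranks within each group.
R_1 = 6 (n_1 = 3)
R_2 = 30.5 (n_2 = 5)
R_3 = 29.5 (n_3 = 3)
Step 3: H = 12/(N(N+1)) * sum(R_i^2/n_i) - 3(N+1)
     = 12/(11*12) * (6^2/3 + 30.5^2/5 + 29.5^2/3) - 3*12
     = 0.090909 * 488.133 - 36
     = 8.375758.
Step 4: Ties present; correction factor C = 1 - 6/(11^3 - 11) = 0.995455. Corrected H = 8.375758 / 0.995455 = 8.414003.
Step 5: Under H0, H ~ chi^2(2); p-value = 0.014891.
Step 6: alpha = 0.1. reject H0.

H = 8.4140, df = 2, p = 0.014891, reject H0.


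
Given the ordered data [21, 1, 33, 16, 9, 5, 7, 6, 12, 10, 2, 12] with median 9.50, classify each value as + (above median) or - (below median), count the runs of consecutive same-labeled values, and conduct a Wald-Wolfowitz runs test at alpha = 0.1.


Step 1: Compute median = 9.50; label A = above, B = below.
Labels in order: ABAABBBBAABA  (n_A = 6, n_B = 6)
Step 2: Count runs R = 7.
Step 3: Under H0 (random ordering), E[R] = 2*n_A*n_B/(n_A+n_B) + 1 = 2*6*6/12 + 1 = 7.0000.
        Var[R] = 2*n_A*n_B*(2*n_A*n_B - n_A - n_B) / ((n_A+n_B)^2 * (n_A+n_B-1)) = 4320/1584 = 2.7273.
        SD[R] = 1.6514.
Step 4: R = E[R], so z = 0 with no continuity correction.
Step 5: Two-sided p-value via normal approximation = 2*(1 - Phi(|z|)) = 1.000000.
Step 6: alpha = 0.1. fail to reject H0.

R = 7, z = 0.0000, p = 1.000000, fail to reject H0.


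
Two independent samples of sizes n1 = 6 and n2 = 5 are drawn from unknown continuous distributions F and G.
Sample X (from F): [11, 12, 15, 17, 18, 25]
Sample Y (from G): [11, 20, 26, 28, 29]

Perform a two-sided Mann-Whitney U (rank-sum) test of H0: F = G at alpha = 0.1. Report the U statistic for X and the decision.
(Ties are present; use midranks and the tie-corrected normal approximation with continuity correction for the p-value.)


Step 1: Combine and sort all 11 observations; assign midranks.
sorted (value, group): (11,X), (11,Y), (12,X), (15,X), (17,X), (18,X), (20,Y), (25,X), (26,Y), (28,Y), (29,Y)
ranks: 11->1.5, 11->1.5, 12->3, 15->4, 17->5, 18->6, 20->7, 25->8, 26->9, 28->10, 29->11
Step 2: Rank sum for X: R1 = 1.5 + 3 + 4 + 5 + 6 + 8 = 27.5.
Step 3: U_X = R1 - n1(n1+1)/2 = 27.5 - 6*7/2 = 27.5 - 21 = 6.5.
       U_Y = n1*n2 - U_X = 30 - 6.5 = 23.5.
Step 4: Ties are present, so use the tie-corrected normal approximation (with continuity correction) for the p-value.
Step 5: p-value = 0.143215; compare to alpha = 0.1. fail to reject H0.

U_X = 6.5, p = 0.143215, fail to reject H0 at alpha = 0.1.


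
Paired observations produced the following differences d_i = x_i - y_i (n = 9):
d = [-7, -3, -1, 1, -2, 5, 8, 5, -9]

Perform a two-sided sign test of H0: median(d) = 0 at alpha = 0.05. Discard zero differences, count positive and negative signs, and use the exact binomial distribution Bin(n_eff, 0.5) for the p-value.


Step 1: Discard zero differences. Original n = 9; n_eff = number of nonzero differences = 9.
Nonzero differences (with sign): -7, -3, -1, +1, -2, +5, +8, +5, -9
Step 2: Count signs: positive = 4, negative = 5.
Step 3: Under H0: P(positive) = 0.5, so the number of positives S ~ Bin(9, 0.5).
Step 4: Two-sided exact p-value = sum of Bin(9,0.5) probabilities at or below the observed probability = 1.000000.
Step 5: alpha = 0.05. fail to reject H0.

n_eff = 9, pos = 4, neg = 5, p = 1.000000, fail to reject H0.


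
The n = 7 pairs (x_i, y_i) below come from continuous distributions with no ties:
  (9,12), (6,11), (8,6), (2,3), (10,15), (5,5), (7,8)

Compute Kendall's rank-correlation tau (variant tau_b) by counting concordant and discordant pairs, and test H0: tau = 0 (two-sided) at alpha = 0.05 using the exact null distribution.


Step 1: Enumerate the 21 unordered pairs (i,j) with i<j and classify each by sign(x_j-x_i) * sign(y_j-y_i).
  (1,2):dx=-3,dy=-1->C; (1,3):dx=-1,dy=-6->C; (1,4):dx=-7,dy=-9->C; (1,5):dx=+1,dy=+3->C
  (1,6):dx=-4,dy=-7->C; (1,7):dx=-2,dy=-4->C; (2,3):dx=+2,dy=-5->D; (2,4):dx=-4,dy=-8->C
  (2,5):dx=+4,dy=+4->C; (2,6):dx=-1,dy=-6->C; (2,7):dx=+1,dy=-3->D; (3,4):dx=-6,dy=-3->C
  (3,5):dx=+2,dy=+9->C; (3,6):dx=-3,dy=-1->C; (3,7):dx=-1,dy=+2->D; (4,5):dx=+8,dy=+12->C
  (4,6):dx=+3,dy=+2->C; (4,7):dx=+5,dy=+5->C; (5,6):dx=-5,dy=-10->C; (5,7):dx=-3,dy=-7->C
  (6,7):dx=+2,dy=+3->C
Step 2: C = 18, D = 3, total pairs = 21.
Step 3: tau = (C - D)/(n(n-1)/2) = (18 - 3)/21 = 0.714286.
Step 4: Exact two-sided p-value (enumerate n! = 5040 permutations of y under H0): p = 0.030159.
Step 5: alpha = 0.05. reject H0.

tau_b = 0.7143 (C=18, D=3), p = 0.030159, reject H0.


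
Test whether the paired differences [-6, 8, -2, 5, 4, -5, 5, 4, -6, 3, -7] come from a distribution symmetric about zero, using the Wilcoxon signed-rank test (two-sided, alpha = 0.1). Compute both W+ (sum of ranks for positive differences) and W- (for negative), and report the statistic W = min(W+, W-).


Step 1: Drop any zero differences (none here) and take |d_i|.
|d| = [6, 8, 2, 5, 4, 5, 5, 4, 6, 3, 7]
Step 2: Midrank |d_i| (ties get averaged ranks).
ranks: |6|->8.5, |8|->11, |2|->1, |5|->6, |4|->3.5, |5|->6, |5|->6, |4|->3.5, |6|->8.5, |3|->2, |7|->10
Step 3: Attach original signs; sum ranks with positive sign and with negative sign.
W+ = 11 + 6 + 3.5 + 6 + 3.5 + 2 = 32
W- = 8.5 + 1 + 6 + 8.5 + 10 = 34
(Check: W+ + W- = 66 should equal n(n+1)/2 = 66.)
Step 4: Test statistic W = min(W+, W-) = 32.
Step 5: Ties in |d|, so use the tie-corrected normal approximation.
        E[W] = n(n+1)/4 = 11*12/4 = 33.
        Tie groups: |d|=4 (t=2), |d|=5 (t=3), |d|=6 (t=2); sum(t^3 - t) = 36.
        Var[W] = n(n+1)(2n+1)/24 - sum(t^3-t)/48 = 3036/24 - 36/48 = 125.75.
        z = (W - E[W]) / sqrt(Var[W]) = (32 - 33) / 11.2138 = -0.0892.
        Two-sided p = 2*Phi(z) = 0.928942.
Step 6: alpha = 0.1. fail to reject H0.

W+ = 32, W- = 34, W = min = 32, p = 0.928942, fail to reject H0.


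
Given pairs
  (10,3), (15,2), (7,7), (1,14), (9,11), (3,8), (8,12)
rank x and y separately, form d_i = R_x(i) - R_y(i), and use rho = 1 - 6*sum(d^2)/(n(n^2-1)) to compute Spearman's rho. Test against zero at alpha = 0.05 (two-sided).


Step 1: Rank x and y separately (midranks; no ties here).
rank(x): 10->6, 15->7, 7->3, 1->1, 9->5, 3->2, 8->4
rank(y): 3->2, 2->1, 7->3, 14->7, 11->5, 8->4, 12->6
Step 2: d_i = R_x(i) - R_y(i); compute d_i^2.
  (6-2)^2=16, (7-1)^2=36, (3-3)^2=0, (1-7)^2=36, (5-5)^2=0, (2-4)^2=4, (4-6)^2=4
sum(d^2) = 96.
Step 3: rho = 1 - 6*96 / (7*(7^2 - 1)) = 1 - 576/336 = -0.714286.
Step 4: Under H0, t = rho * sqrt((n-2)/(1-rho^2)) = -2.2822 ~ t(5).
Step 5: Two-sided p-value from the t-distribution with 5 df = 0.071344.
Step 6: alpha = 0.05. fail to reject H0.

rho = -0.7143, p = 0.071344, fail to reject H0 at alpha = 0.05.


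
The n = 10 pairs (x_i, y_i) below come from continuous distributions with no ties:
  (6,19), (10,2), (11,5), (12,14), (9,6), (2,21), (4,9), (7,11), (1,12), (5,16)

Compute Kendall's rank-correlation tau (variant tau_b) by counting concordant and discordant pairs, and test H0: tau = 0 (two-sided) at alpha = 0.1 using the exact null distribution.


Step 1: Enumerate the 45 unordered pairs (i,j) with i<j and classify each by sign(x_j-x_i) * sign(y_j-y_i).
  (1,2):dx=+4,dy=-17->D; (1,3):dx=+5,dy=-14->D; (1,4):dx=+6,dy=-5->D; (1,5):dx=+3,dy=-13->D
  (1,6):dx=-4,dy=+2->D; (1,7):dx=-2,dy=-10->C; (1,8):dx=+1,dy=-8->D; (1,9):dx=-5,dy=-7->C
  (1,10):dx=-1,dy=-3->C; (2,3):dx=+1,dy=+3->C; (2,4):dx=+2,dy=+12->C; (2,5):dx=-1,dy=+4->D
  (2,6):dx=-8,dy=+19->D; (2,7):dx=-6,dy=+7->D; (2,8):dx=-3,dy=+9->D; (2,9):dx=-9,dy=+10->D
  (2,10):dx=-5,dy=+14->D; (3,4):dx=+1,dy=+9->C; (3,5):dx=-2,dy=+1->D; (3,6):dx=-9,dy=+16->D
  (3,7):dx=-7,dy=+4->D; (3,8):dx=-4,dy=+6->D; (3,9):dx=-10,dy=+7->D; (3,10):dx=-6,dy=+11->D
  (4,5):dx=-3,dy=-8->C; (4,6):dx=-10,dy=+7->D; (4,7):dx=-8,dy=-5->C; (4,8):dx=-5,dy=-3->C
  (4,9):dx=-11,dy=-2->C; (4,10):dx=-7,dy=+2->D; (5,6):dx=-7,dy=+15->D; (5,7):dx=-5,dy=+3->D
  (5,8):dx=-2,dy=+5->D; (5,9):dx=-8,dy=+6->D; (5,10):dx=-4,dy=+10->D; (6,7):dx=+2,dy=-12->D
  (6,8):dx=+5,dy=-10->D; (6,9):dx=-1,dy=-9->C; (6,10):dx=+3,dy=-5->D; (7,8):dx=+3,dy=+2->C
  (7,9):dx=-3,dy=+3->D; (7,10):dx=+1,dy=+7->C; (8,9):dx=-6,dy=+1->D; (8,10):dx=-2,dy=+5->D
  (9,10):dx=+4,dy=+4->C
Step 2: C = 14, D = 31, total pairs = 45.
Step 3: tau = (C - D)/(n(n-1)/2) = (14 - 31)/45 = -0.377778.
Step 4: Exact two-sided p-value (enumerate n! = 3628800 permutations of y under H0): p = 0.155742.
Step 5: alpha = 0.1. fail to reject H0.

tau_b = -0.3778 (C=14, D=31), p = 0.155742, fail to reject H0.


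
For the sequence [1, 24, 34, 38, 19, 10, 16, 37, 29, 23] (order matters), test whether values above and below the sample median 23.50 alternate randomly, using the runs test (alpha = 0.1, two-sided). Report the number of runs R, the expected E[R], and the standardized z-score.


Step 1: Compute median = 23.50; label A = above, B = below.
Labels in order: BAAABBBAAB  (n_A = 5, n_B = 5)
Step 2: Count runs R = 5.
Step 3: Under H0 (random ordering), E[R] = 2*n_A*n_B/(n_A+n_B) + 1 = 2*5*5/10 + 1 = 6.0000.
        Var[R] = 2*n_A*n_B*(2*n_A*n_B - n_A - n_B) / ((n_A+n_B)^2 * (n_A+n_B-1)) = 2000/900 = 2.2222.
        SD[R] = 1.4907.
Step 4: Continuity-corrected z = (R + 0.5 - E[R]) / SD[R] = (5 + 0.5 - 6.0000) / 1.4907 = -0.3354.
Step 5: Two-sided p-value via normal approximation = 2*(1 - Phi(|z|)) = 0.737316.
Step 6: alpha = 0.1. fail to reject H0.

R = 5, z = -0.3354, p = 0.737316, fail to reject H0.


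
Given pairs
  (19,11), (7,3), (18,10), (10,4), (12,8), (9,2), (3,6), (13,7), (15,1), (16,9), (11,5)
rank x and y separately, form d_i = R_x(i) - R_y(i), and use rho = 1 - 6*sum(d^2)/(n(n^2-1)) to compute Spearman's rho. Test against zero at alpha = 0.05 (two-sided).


Step 1: Rank x and y separately (midranks; no ties here).
rank(x): 19->11, 7->2, 18->10, 10->4, 12->6, 9->3, 3->1, 13->7, 15->8, 16->9, 11->5
rank(y): 11->11, 3->3, 10->10, 4->4, 8->8, 2->2, 6->6, 7->7, 1->1, 9->9, 5->5
Step 2: d_i = R_x(i) - R_y(i); compute d_i^2.
  (11-11)^2=0, (2-3)^2=1, (10-10)^2=0, (4-4)^2=0, (6-8)^2=4, (3-2)^2=1, (1-6)^2=25, (7-7)^2=0, (8-1)^2=49, (9-9)^2=0, (5-5)^2=0
sum(d^2) = 80.
Step 3: rho = 1 - 6*80 / (11*(11^2 - 1)) = 1 - 480/1320 = 0.636364.
Step 4: Under H0, t = rho * sqrt((n-2)/(1-rho^2)) = 2.4749 ~ t(9).
Step 5: Two-sided p-value from the t-distribution with 9 df = 0.035287.
Step 6: alpha = 0.05. reject H0.

rho = 0.6364, p = 0.035287, reject H0 at alpha = 0.05.


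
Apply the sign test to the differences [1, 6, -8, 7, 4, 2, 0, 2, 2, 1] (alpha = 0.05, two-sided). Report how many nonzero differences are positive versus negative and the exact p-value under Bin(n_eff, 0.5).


Step 1: Discard zero differences. Original n = 10; n_eff = number of nonzero differences = 9.
Nonzero differences (with sign): +1, +6, -8, +7, +4, +2, +2, +2, +1
Step 2: Count signs: positive = 8, negative = 1.
Step 3: Under H0: P(positive) = 0.5, so the number of positives S ~ Bin(9, 0.5).
Step 4: Two-sided exact p-value = sum of Bin(9,0.5) probabilities at or below the observed probability = 0.039062.
Step 5: alpha = 0.05. reject H0.

n_eff = 9, pos = 8, neg = 1, p = 0.039062, reject H0.
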